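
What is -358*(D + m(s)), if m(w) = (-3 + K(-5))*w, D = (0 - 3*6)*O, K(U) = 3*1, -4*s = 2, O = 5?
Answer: 32220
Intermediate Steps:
s = -½ (s = -¼*2 = -½ ≈ -0.50000)
K(U) = 3
D = -90 (D = (0 - 3*6)*5 = (0 - 18)*5 = -18*5 = -90)
m(w) = 0 (m(w) = (-3 + 3)*w = 0*w = 0)
-358*(D + m(s)) = -358*(-90 + 0) = -358*(-90) = 32220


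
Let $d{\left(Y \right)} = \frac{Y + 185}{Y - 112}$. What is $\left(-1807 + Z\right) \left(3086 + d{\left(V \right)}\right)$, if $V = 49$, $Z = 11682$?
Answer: $\frac{213063000}{7} \approx 3.0438 \cdot 10^{7}$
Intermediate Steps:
$d{\left(Y \right)} = \frac{185 + Y}{-112 + Y}$
$\left(-1807 + Z\right) \left(3086 + d{\left(V \right)}\right) = \left(-1807 + 11682\right) \left(3086 + \frac{185 + 49}{-112 + 49}\right) = 9875 \left(3086 + \frac{1}{-63} \cdot 234\right) = 9875 \left(3086 - \frac{26}{7}\right) = 9875 \cdot \frac{21576}{7} = \frac{213063000}{7}$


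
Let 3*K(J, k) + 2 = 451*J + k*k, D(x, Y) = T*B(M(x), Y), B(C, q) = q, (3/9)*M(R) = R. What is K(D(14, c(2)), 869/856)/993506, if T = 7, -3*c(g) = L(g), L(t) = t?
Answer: -4628626037/6551798511744 ≈ -0.00070647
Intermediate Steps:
M(R) = 3*R
c(g) = -g/3
D(x, Y) = 7*Y
K(J, k) = -⅔ + k²/3 + 451*J/3 (K(J, k) = -⅔ + (451*J + k*k)/3 = -⅔ + (451*J + k²)/3 = -⅔ + (k² + 451*J)/3 = -⅔ + (k²/3 + 451*J/3) = -⅔ + k²/3 + 451*J/3)
K(D(14, c(2)), 869/856)/993506 = (-⅔ + (869/856)²/3 + 451*(7*(-⅓*2))/3)/993506 = (-⅔ + (869*(1/856))²/3 + 451*(7*(-⅔))/3)*(1/993506) = (-⅔ + (869/856)²/3 + (451/3)*(-14/3))*(1/993506) = (-⅔ + (⅓)*(755161/732736) - 6314/9)*(1/993506) = (-⅔ + 755161/2198208 - 6314/9)*(1/993506) = -4628626037/6594624*1/993506 = -4628626037/6551798511744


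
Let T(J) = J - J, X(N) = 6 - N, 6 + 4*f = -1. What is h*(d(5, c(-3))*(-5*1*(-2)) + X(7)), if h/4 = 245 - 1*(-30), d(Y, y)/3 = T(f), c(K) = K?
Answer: -1100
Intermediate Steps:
f = -7/4 (f = -3/2 + (¼)*(-1) = -3/2 - ¼ = -7/4 ≈ -1.7500)
T(J) = 0
d(Y, y) = 0 (d(Y, y) = 3*0 = 0)
h = 1100 (h = 4*(245 - 1*(-30)) = 4*(245 + 30) = 4*275 = 1100)
h*(d(5, c(-3))*(-5*1*(-2)) + X(7)) = 1100*(0*(-5*1*(-2)) + (6 - 1*7)) = 1100*(0*(-5*(-2)) + (6 - 7)) = 1100*(0*10 - 1) = 1100*(0 - 1) = 1100*(-1) = -1100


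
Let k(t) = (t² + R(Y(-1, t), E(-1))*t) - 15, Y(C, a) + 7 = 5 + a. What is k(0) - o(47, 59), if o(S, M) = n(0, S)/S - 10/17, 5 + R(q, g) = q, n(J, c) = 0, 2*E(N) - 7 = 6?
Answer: -245/17 ≈ -14.412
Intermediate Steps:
E(N) = 13/2 (E(N) = 7/2 + (½)*6 = 7/2 + 3 = 13/2)
Y(C, a) = -2 + a (Y(C, a) = -7 + (5 + a) = -2 + a)
R(q, g) = -5 + q
o(S, M) = -10/17 (o(S, M) = 0/S - 10/17 = 0 - 10*1/17 = 0 - 10/17 = -10/17)
k(t) = -15 + t² + t*(-7 + t) (k(t) = (t² + (-5 + (-2 + t))*t) - 15 = (t² + (-7 + t)*t) - 15 = (t² + t*(-7 + t)) - 15 = -15 + t² + t*(-7 + t))
k(0) - o(47, 59) = (-15 + 0² + 0*(-7 + 0)) - 1*(-10/17) = (-15 + 0 + 0*(-7)) + 10/17 = (-15 + 0 + 0) + 10/17 = -15 + 10/17 = -245/17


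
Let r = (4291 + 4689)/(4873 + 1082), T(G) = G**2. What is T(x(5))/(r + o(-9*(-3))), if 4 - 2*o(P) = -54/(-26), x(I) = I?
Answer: 774150/76471 ≈ 10.123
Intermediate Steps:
o(P) = 25/26 (o(P) = 2 - (-27)/(-26) = 2 - (-27)*(-1)/26 = 2 - 1/2*27/13 = 2 - 27/26 = 25/26)
r = 1796/1191 (r = 8980/5955 = 8980*(1/5955) = 1796/1191 ≈ 1.5080)
T(x(5))/(r + o(-9*(-3))) = 5**2/(1796/1191 + 25/26) = 25/(76471/30966) = 25*(30966/76471) = 774150/76471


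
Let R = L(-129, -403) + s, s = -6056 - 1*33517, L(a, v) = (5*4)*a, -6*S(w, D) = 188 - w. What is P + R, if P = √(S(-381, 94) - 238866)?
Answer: -42153 + I*√8602590/6 ≈ -42153.0 + 488.84*I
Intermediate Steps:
S(w, D) = -94/3 + w/6 (S(w, D) = -(188 - w)/6 = -94/3 + w/6)
L(a, v) = 20*a
s = -39573 (s = -6056 - 33517 = -39573)
P = I*√8602590/6 (P = √((-94/3 + (⅙)*(-381)) - 238866) = √((-94/3 - 127/2) - 238866) = √(-569/6 - 238866) = √(-1433765/6) = I*√8602590/6 ≈ 488.84*I)
R = -42153 (R = 20*(-129) - 39573 = -2580 - 39573 = -42153)
P + R = I*√8602590/6 - 42153 = -42153 + I*√8602590/6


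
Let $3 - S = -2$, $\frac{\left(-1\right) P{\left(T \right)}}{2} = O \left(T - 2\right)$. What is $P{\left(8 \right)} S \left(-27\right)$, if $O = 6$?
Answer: $9720$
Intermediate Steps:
$P{\left(T \right)} = 24 - 12 T$ ($P{\left(T \right)} = - 2 \cdot 6 \left(T - 2\right) = - 2 \cdot 6 \left(-2 + T\right) = - 2 \left(-12 + 6 T\right) = 24 - 12 T$)
$S = 5$ ($S = 3 - -2 = 3 + 2 = 5$)
$P{\left(8 \right)} S \left(-27\right) = \left(24 - 96\right) 5 \left(-27\right) = \left(-72\right) 5 \left(-27\right) = \left(-360\right) \left(-27\right) = 9720$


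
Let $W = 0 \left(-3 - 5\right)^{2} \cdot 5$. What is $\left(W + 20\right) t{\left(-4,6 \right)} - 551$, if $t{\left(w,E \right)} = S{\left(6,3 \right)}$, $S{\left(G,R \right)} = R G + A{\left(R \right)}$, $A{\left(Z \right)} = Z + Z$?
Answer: $-71$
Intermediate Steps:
$A{\left(Z \right)} = 2 Z$
$S{\left(G,R \right)} = 2 R + G R$ ($S{\left(G,R \right)} = R G + 2 R = G R + 2 R = 2 R + G R$)
$t{\left(w,E \right)} = 24$ ($t{\left(w,E \right)} = 3 \left(2 + 6\right) = 3 \cdot 8 = 24$)
$W = 0$ ($W = 0 \left(-8\right)^{2} \cdot 5 = 0 \cdot 64 \cdot 5 = 0 \cdot 5 = 0$)
$\left(W + 20\right) t{\left(-4,6 \right)} - 551 = \left(0 + 20\right) 24 - 551 = 20 \cdot 24 - 551 = 480 - 551 = -71$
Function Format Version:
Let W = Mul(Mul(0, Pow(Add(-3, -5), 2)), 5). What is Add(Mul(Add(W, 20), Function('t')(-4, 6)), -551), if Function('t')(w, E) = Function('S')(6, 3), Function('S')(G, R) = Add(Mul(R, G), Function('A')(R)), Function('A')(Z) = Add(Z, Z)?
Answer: -71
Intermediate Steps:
Function('A')(Z) = Mul(2, Z)
Function('S')(G, R) = Add(Mul(2, R), Mul(G, R)) (Function('S')(G, R) = Add(Mul(R, G), Mul(2, R)) = Add(Mul(G, R), Mul(2, R)) = Add(Mul(2, R), Mul(G, R)))
Function('t')(w, E) = 24 (Function('t')(w, E) = Mul(3, Add(2, 6)) = Mul(3, 8) = 24)
W = 0 (W = Mul(Mul(0, Pow(-8, 2)), 5) = Mul(Mul(0, 64), 5) = Mul(0, 5) = 0)
Add(Mul(Add(W, 20), Function('t')(-4, 6)), -551) = Add(Mul(Add(0, 20), 24), -551) = Add(Mul(20, 24), -551) = Add(480, -551) = -71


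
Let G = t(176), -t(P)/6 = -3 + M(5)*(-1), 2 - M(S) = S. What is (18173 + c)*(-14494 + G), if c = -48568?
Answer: 440545130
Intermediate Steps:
M(S) = 2 - S
t(P) = 0 (t(P) = -6*(-3 + (2 - 1*5)*(-1)) = -6*(-3 + (2 - 5)*(-1)) = -6*(-3 - 3*(-1)) = -6*(-3 + 3) = -6*0 = 0)
G = 0
(18173 + c)*(-14494 + G) = (18173 - 48568)*(-14494 + 0) = -30395*(-14494) = 440545130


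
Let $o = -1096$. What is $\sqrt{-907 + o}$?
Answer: $i \sqrt{2003} \approx 44.755 i$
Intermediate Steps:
$\sqrt{-907 + o} = \sqrt{-907 - 1096} = \sqrt{-2003} = i \sqrt{2003}$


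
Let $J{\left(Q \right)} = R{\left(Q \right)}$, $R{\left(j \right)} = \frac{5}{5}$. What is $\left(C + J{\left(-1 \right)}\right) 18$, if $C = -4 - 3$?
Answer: $-108$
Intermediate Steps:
$R{\left(j \right)} = 1$ ($R{\left(j \right)} = 5 \cdot \frac{1}{5} = 1$)
$C = -7$ ($C = -4 - 3 = -7$)
$J{\left(Q \right)} = 1$
$\left(C + J{\left(-1 \right)}\right) 18 = \left(-7 + 1\right) 18 = \left(-6\right) 18 = -108$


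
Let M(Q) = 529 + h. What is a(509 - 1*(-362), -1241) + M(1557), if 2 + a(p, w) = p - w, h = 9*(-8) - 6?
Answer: 2561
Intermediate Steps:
h = -78 (h = -72 - 6 = -78)
a(p, w) = -2 + p - w (a(p, w) = -2 + (p - w) = -2 + p - w)
M(Q) = 451 (M(Q) = 529 - 78 = 451)
a(509 - 1*(-362), -1241) + M(1557) = (-2 + (509 - 1*(-362)) - 1*(-1241)) + 451 = (-2 + (509 + 362) + 1241) + 451 = (-2 + 871 + 1241) + 451 = 2110 + 451 = 2561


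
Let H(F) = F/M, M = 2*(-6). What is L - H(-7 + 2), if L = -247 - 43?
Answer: -3485/12 ≈ -290.42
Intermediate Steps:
M = -12
H(F) = -F/12 (H(F) = F/(-12) = F*(-1/12) = -F/12)
L = -290
L - H(-7 + 2) = -290 - (-1)*(-7 + 2)/12 = -290 - (-1)*(-5)/12 = -290 - 1*5/12 = -290 - 5/12 = -3485/12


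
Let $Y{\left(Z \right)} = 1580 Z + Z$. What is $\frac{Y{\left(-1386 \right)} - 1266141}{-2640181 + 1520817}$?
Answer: $\frac{3457407}{1119364} \approx 3.0887$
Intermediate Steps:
$Y{\left(Z \right)} = 1581 Z$
$\frac{Y{\left(-1386 \right)} - 1266141}{-2640181 + 1520817} = \frac{1581 \left(-1386\right) - 1266141}{-2640181 + 1520817} = \frac{-2191266 - 1266141}{-1119364} = \left(-3457407\right) \left(- \frac{1}{1119364}\right) = \frac{3457407}{1119364}$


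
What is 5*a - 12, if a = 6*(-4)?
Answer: -132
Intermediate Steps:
a = -24
5*a - 12 = 5*(-24) - 12 = -120 - 12 = -132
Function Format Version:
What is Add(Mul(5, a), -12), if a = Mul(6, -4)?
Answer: -132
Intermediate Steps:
a = -24
Add(Mul(5, a), -12) = Add(Mul(5, -24), -12) = Add(-120, -12) = -132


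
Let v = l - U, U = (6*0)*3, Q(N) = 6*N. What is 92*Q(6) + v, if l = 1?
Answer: 3313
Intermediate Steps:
U = 0 (U = 0*3 = 0)
v = 1 (v = 1 - 1*0 = 1 + 0 = 1)
92*Q(6) + v = 92*(6*6) + 1 = 92*36 + 1 = 3312 + 1 = 3313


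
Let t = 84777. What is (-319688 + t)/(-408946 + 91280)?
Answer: 234911/317666 ≈ 0.73949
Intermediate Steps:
(-319688 + t)/(-408946 + 91280) = (-319688 + 84777)/(-408946 + 91280) = -234911/(-317666) = -234911*(-1/317666) = 234911/317666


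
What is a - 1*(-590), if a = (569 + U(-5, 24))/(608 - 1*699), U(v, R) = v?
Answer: 53126/91 ≈ 583.80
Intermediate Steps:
a = -564/91 (a = (569 - 5)/(608 - 1*699) = 564/(608 - 699) = 564/(-91) = 564*(-1/91) = -564/91 ≈ -6.1978)
a - 1*(-590) = -564/91 - 1*(-590) = -564/91 + 590 = 53126/91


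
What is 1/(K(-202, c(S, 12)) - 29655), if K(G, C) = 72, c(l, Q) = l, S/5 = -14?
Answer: -1/29583 ≈ -3.3803e-5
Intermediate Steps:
S = -70 (S = 5*(-14) = -70)
1/(K(-202, c(S, 12)) - 29655) = 1/(72 - 29655) = 1/(-29583) = -1/29583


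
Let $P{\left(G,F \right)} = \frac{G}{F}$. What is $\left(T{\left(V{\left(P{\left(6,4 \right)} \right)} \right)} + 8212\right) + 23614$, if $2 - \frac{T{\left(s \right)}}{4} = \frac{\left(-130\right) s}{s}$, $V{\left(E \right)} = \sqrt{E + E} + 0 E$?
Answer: $32354$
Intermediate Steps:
$V{\left(E \right)} = \sqrt{2} \sqrt{E}$ ($V{\left(E \right)} = \sqrt{2 E} + 0 = \sqrt{2} \sqrt{E} + 0 = \sqrt{2} \sqrt{E}$)
$T{\left(s \right)} = 528$ ($T{\left(s \right)} = 8 - 4 \frac{\left(-130\right) s}{s} = 8 - -520 = 8 + 520 = 528$)
$\left(T{\left(V{\left(P{\left(6,4 \right)} \right)} \right)} + 8212\right) + 23614 = \left(528 + 8212\right) + 23614 = 8740 + 23614 = 32354$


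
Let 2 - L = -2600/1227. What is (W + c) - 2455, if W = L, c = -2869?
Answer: -6527494/1227 ≈ -5319.9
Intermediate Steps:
L = 5054/1227 (L = 2 - (-2600)/1227 = 2 - 1*(-2600/1227) = 2 + 2600/1227 = 5054/1227 ≈ 4.1190)
W = 5054/1227 ≈ 4.1190
(W + c) - 2455 = (5054/1227 - 2869) - 2455 = -3515209/1227 - 2455 = -6527494/1227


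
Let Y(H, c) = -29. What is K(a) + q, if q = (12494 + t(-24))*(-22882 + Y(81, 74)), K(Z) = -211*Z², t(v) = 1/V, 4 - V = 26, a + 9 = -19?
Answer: -6301117165/22 ≈ -2.8641e+8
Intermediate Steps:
a = -28 (a = -9 - 19 = -28)
V = -22 (V = 4 - 1*26 = 4 - 26 = -22)
t(v) = -1/22 (t(v) = 1/(-22) = -1/22)
q = -6297477837/22 (q = (12494 - 1/22)*(-22882 - 29) = (274867/22)*(-22911) = -6297477837/22 ≈ -2.8625e+8)
K(a) + q = -211*(-28)² - 6297477837/22 = -211*784 - 6297477837/22 = -165424 - 6297477837/22 = -6301117165/22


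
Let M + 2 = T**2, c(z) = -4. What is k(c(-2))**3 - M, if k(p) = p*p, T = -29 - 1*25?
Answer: 1182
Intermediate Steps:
T = -54 (T = -29 - 25 = -54)
k(p) = p**2
M = 2914 (M = -2 + (-54)**2 = -2 + 2916 = 2914)
k(c(-2))**3 - M = ((-4)**2)**3 - 1*2914 = 16**3 - 2914 = 4096 - 2914 = 1182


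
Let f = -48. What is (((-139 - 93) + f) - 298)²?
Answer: 334084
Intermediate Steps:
(((-139 - 93) + f) - 298)² = (((-139 - 93) - 48) - 298)² = ((-232 - 48) - 298)² = (-280 - 298)² = (-578)² = 334084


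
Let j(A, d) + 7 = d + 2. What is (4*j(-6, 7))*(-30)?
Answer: -240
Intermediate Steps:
j(A, d) = -5 + d (j(A, d) = -7 + (d + 2) = -7 + (2 + d) = -5 + d)
(4*j(-6, 7))*(-30) = (4*(-5 + 7))*(-30) = (4*2)*(-30) = 8*(-30) = -240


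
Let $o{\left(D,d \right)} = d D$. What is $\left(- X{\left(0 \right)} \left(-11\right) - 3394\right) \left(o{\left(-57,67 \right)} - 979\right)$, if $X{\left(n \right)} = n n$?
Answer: $16284412$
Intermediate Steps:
$X{\left(n \right)} = n^{2}$
$o{\left(D,d \right)} = D d$
$\left(- X{\left(0 \right)} \left(-11\right) - 3394\right) \left(o{\left(-57,67 \right)} - 979\right) = \left(- 0^{2} \left(-11\right) - 3394\right) \left(\left(-57\right) 67 - 979\right) = \left(\left(-1\right) 0 \left(-11\right) - 3394\right) \left(-3819 - 979\right) = \left(0 \left(-11\right) - 3394\right) \left(-4798\right) = \left(0 - 3394\right) \left(-4798\right) = \left(-3394\right) \left(-4798\right) = 16284412$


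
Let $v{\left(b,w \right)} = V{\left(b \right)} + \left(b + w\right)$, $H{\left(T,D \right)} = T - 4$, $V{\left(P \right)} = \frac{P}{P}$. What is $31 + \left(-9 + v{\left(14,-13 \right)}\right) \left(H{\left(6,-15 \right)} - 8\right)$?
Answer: $73$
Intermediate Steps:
$V{\left(P \right)} = 1$
$H{\left(T,D \right)} = -4 + T$ ($H{\left(T,D \right)} = T - 4 = -4 + T$)
$v{\left(b,w \right)} = 1 + b + w$ ($v{\left(b,w \right)} = 1 + \left(b + w\right) = 1 + b + w$)
$31 + \left(-9 + v{\left(14,-13 \right)}\right) \left(H{\left(6,-15 \right)} - 8\right) = 31 + \left(-9 + \left(1 + 14 - 13\right)\right) \left(\left(-4 + 6\right) - 8\right) = 31 + \left(-9 + 2\right) \left(2 - 8\right) = 31 - -42 = 31 + 42 = 73$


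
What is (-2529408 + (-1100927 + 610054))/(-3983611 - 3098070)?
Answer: 3020281/7081681 ≈ 0.42649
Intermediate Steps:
(-2529408 + (-1100927 + 610054))/(-3983611 - 3098070) = (-2529408 - 490873)/(-7081681) = -3020281*(-1/7081681) = 3020281/7081681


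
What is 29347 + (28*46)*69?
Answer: 118219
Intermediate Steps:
29347 + (28*46)*69 = 29347 + 1288*69 = 29347 + 88872 = 118219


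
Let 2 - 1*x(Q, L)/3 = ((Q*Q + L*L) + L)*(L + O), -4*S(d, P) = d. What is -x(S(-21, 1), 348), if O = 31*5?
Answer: 2933002461/16 ≈ 1.8331e+8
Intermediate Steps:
S(d, P) = -d/4
O = 155
x(Q, L) = 6 - 3*(155 + L)*(L + L² + Q²) (x(Q, L) = 6 - 3*((Q*Q + L*L) + L)*(L + 155) = 6 - 3*((Q² + L²) + L)*(155 + L) = 6 - 3*((L² + Q²) + L)*(155 + L) = 6 - 3*(L + L² + Q²)*(155 + L) = 6 - 3*(155 + L)*(L + L² + Q²))
-x(S(-21, 1), 348) = -(6 - 468*348² - 465*348 - 465*(-¼*(-21))² - 3*348³ - 3*348*(-¼*(-21))²) = -(6 - 468*121104 - 161820 - 465*(21/4)² - 3*42144192 - 3*348*(21/4)²) = -(6 - 56676672 - 161820 - 465*441/16 - 126432576 - 3*348*441/16) = -(6 - 56676672 - 161820 - 205065/16 - 126432576 - 115101/4) = -1*(-2933002461/16) = 2933002461/16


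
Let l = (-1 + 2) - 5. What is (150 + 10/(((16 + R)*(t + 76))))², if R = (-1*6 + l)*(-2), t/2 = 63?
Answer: 297466614025/13220496 ≈ 22500.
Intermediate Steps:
t = 126 (t = 2*63 = 126)
l = -4 (l = 1 - 5 = -4)
R = 20 (R = (-1*6 - 4)*(-2) = (-6 - 4)*(-2) = -10*(-2) = 20)
(150 + 10/(((16 + R)*(t + 76))))² = (150 + 10/(((16 + 20)*(126 + 76))))² = (150 + 10/((36*202)))² = (150 + 10/7272)² = (150 + 10*(1/7272))² = (150 + 5/3636)² = (545405/3636)² = 297466614025/13220496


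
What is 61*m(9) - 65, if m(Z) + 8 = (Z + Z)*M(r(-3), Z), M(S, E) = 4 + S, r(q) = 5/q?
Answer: 2009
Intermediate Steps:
m(Z) = -8 + 14*Z/3 (m(Z) = -8 + (Z + Z)*(4 + 5/(-3)) = -8 + (2*Z)*(4 + 5*(-1/3)) = -8 + (2*Z)*(4 - 5/3) = -8 + (2*Z)*(7/3) = -8 + 14*Z/3)
61*m(9) - 65 = 61*(-8 + (14/3)*9) - 65 = 61*(-8 + 42) - 65 = 61*34 - 65 = 2074 - 65 = 2009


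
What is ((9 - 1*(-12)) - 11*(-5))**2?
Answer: 5776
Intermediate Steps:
((9 - 1*(-12)) - 11*(-5))**2 = ((9 + 12) + 55)**2 = (21 + 55)**2 = 76**2 = 5776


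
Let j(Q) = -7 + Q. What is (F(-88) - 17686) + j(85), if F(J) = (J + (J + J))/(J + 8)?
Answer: -176047/10 ≈ -17605.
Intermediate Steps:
F(J) = 3*J/(8 + J) (F(J) = (J + 2*J)/(8 + J) = (3*J)/(8 + J) = 3*J/(8 + J))
(F(-88) - 17686) + j(85) = (3*(-88)/(8 - 88) - 17686) + (-7 + 85) = (3*(-88)/(-80) - 17686) + 78 = (3*(-88)*(-1/80) - 17686) + 78 = (33/10 - 17686) + 78 = -176827/10 + 78 = -176047/10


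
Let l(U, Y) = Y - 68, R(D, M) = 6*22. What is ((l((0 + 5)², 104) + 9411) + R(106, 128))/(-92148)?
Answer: -3193/30716 ≈ -0.10395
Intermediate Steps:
R(D, M) = 132
l(U, Y) = -68 + Y
((l((0 + 5)², 104) + 9411) + R(106, 128))/(-92148) = (((-68 + 104) + 9411) + 132)/(-92148) = ((36 + 9411) + 132)*(-1/92148) = (9447 + 132)*(-1/92148) = 9579*(-1/92148) = -3193/30716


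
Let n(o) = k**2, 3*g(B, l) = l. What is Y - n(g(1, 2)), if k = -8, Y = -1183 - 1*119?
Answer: -1366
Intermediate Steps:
g(B, l) = l/3
Y = -1302 (Y = -1183 - 119 = -1302)
n(o) = 64 (n(o) = (-8)**2 = 64)
Y - n(g(1, 2)) = -1302 - 1*64 = -1302 - 64 = -1366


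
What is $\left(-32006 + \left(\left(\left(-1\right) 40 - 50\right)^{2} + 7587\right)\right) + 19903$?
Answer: $3584$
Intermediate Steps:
$\left(-32006 + \left(\left(\left(-1\right) 40 - 50\right)^{2} + 7587\right)\right) + 19903 = \left(-32006 + \left(\left(-40 - 50\right)^{2} + 7587\right)\right) + 19903 = \left(-32006 + \left(\left(-90\right)^{2} + 7587\right)\right) + 19903 = \left(-32006 + \left(8100 + 7587\right)\right) + 19903 = \left(-32006 + 15687\right) + 19903 = -16319 + 19903 = 3584$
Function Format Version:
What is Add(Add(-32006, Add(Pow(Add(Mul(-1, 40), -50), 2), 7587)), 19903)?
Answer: 3584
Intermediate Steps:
Add(Add(-32006, Add(Pow(Add(Mul(-1, 40), -50), 2), 7587)), 19903) = Add(Add(-32006, Add(Pow(Add(-40, -50), 2), 7587)), 19903) = Add(Add(-32006, Add(Pow(-90, 2), 7587)), 19903) = Add(Add(-32006, Add(8100, 7587)), 19903) = Add(Add(-32006, 15687), 19903) = Add(-16319, 19903) = 3584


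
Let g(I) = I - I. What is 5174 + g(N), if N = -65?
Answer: 5174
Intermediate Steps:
g(I) = 0
5174 + g(N) = 5174 + 0 = 5174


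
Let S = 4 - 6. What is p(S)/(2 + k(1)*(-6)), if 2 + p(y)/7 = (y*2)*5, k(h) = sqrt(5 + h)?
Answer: 77/53 + 231*sqrt(6)/53 ≈ 12.129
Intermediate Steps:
S = -2
p(y) = -14 + 70*y (p(y) = -14 + 7*((y*2)*5) = -14 + 7*((2*y)*5) = -14 + 7*(10*y) = -14 + 70*y)
p(S)/(2 + k(1)*(-6)) = (-14 + 70*(-2))/(2 + sqrt(5 + 1)*(-6)) = (-14 - 140)/(2 + sqrt(6)*(-6)) = -154/(2 - 6*sqrt(6))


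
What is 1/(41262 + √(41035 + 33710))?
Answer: 13754/567492633 - √8305/567492633 ≈ 2.4076e-5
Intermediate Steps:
1/(41262 + √(41035 + 33710)) = 1/(41262 + √74745) = 1/(41262 + 3*√8305)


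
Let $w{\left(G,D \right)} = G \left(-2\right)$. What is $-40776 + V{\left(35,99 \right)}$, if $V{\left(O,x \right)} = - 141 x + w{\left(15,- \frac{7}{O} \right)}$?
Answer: $-54765$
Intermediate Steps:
$w{\left(G,D \right)} = - 2 G$
$V{\left(O,x \right)} = -30 - 141 x$ ($V{\left(O,x \right)} = - 141 x - 30 = -30 - 141 x$)
$-40776 + V{\left(35,99 \right)} = -40776 - 13989 = -54765$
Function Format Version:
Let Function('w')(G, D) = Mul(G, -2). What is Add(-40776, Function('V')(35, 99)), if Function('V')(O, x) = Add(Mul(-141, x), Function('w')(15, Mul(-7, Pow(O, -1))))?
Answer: -54765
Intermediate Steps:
Function('w')(G, D) = Mul(-2, G)
Function('V')(O, x) = Add(-30, Mul(-141, x)) (Function('V')(O, x) = Add(Mul(-141, x), Mul(-2, 15)) = Add(Mul(-141, x), -30) = Add(-30, Mul(-141, x)))
Add(-40776, Function('V')(35, 99)) = Add(-40776, Add(-30, Mul(-141, 99))) = Add(-40776, Add(-30, -13959)) = Add(-40776, -13989) = -54765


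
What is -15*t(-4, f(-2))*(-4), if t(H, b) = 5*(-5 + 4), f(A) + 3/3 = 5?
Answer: -300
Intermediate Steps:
f(A) = 4 (f(A) = -1 + 5 = 4)
t(H, b) = -5 (t(H, b) = 5*(-1) = -5)
-15*t(-4, f(-2))*(-4) = -15*(-5)*(-4) = 75*(-4) = -300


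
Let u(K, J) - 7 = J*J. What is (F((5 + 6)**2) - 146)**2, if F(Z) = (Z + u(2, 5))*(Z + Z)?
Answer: 1360134400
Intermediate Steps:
u(K, J) = 7 + J**2 (u(K, J) = 7 + J*J = 7 + J**2)
F(Z) = 2*Z*(32 + Z) (F(Z) = (Z + (7 + 5**2))*(Z + Z) = (Z + (7 + 25))*(2*Z) = (Z + 32)*(2*Z) = (32 + Z)*(2*Z) = 2*Z*(32 + Z))
(F((5 + 6)**2) - 146)**2 = (2*(5 + 6)**2*(32 + (5 + 6)**2) - 146)**2 = (2*11**2*(32 + 11**2) - 146)**2 = (2*121*(32 + 121) - 146)**2 = (2*121*153 - 146)**2 = (37026 - 146)**2 = 36880**2 = 1360134400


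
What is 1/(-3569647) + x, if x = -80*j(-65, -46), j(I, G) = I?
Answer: 18562164399/3569647 ≈ 5200.0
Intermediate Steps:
x = 5200 (x = -80*(-65) = 5200)
1/(-3569647) + x = 1/(-3569647) + 5200 = -1/3569647 + 5200 = 18562164399/3569647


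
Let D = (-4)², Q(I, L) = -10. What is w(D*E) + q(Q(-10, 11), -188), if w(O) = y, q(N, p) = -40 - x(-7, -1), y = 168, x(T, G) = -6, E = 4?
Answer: 134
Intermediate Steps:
D = 16
q(N, p) = -34 (q(N, p) = -40 - 1*(-6) = -40 + 6 = -34)
w(O) = 168
w(D*E) + q(Q(-10, 11), -188) = 168 - 34 = 134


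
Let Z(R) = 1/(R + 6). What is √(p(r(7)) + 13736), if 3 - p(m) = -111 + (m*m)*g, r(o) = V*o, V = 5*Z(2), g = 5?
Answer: 55*√291/8 ≈ 117.28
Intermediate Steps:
Z(R) = 1/(6 + R)
V = 5/8 (V = 5/(6 + 2) = 5/8 ≈ 0.62500)
r(o) = 5*o/8
p(m) = 114 - 5*m² (p(m) = 3 - (-111 + (m*m)*5) = 3 - (-111 + m²*5) = 3 - (-111 + 5*m²) = 3 + (111 - 5*m²) = 114 - 5*m²)
√(p(r(7)) + 13736) = √((114 - 5*((5/8)*7)²) + 13736) = √((114 - 5*(35/8)²) + 13736) = √((114 - 5*1225/64) + 13736) = √((114 - 6125/64) + 13736) = √(1171/64 + 13736) = √(880275/64) = 55*√291/8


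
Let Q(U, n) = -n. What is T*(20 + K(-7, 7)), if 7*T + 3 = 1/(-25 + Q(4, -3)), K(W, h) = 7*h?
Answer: -4623/154 ≈ -30.019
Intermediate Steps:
T = -67/154 (T = -3/7 + 1/(7*(-25 - 1*(-3))) = -3/7 + 1/(7*(-25 + 3)) = -3/7 + (1/7)/(-22) = -3/7 + (1/7)*(-1/22) = -3/7 - 1/154 = -67/154 ≈ -0.43506)
T*(20 + K(-7, 7)) = -67*(20 + 7*7)/154 = -67*(20 + 49)/154 = -67/154*69 = -4623/154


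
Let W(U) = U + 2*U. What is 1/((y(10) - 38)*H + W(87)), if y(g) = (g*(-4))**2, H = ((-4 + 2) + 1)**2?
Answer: 1/1823 ≈ 0.00054855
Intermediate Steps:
H = 1 (H = (-2 + 1)**2 = (-1)**2 = 1)
y(g) = 16*g**2 (y(g) = (-4*g)**2 = 16*g**2)
W(U) = 3*U
1/((y(10) - 38)*H + W(87)) = 1/((16*10**2 - 38)*1 + 3*87) = 1/((16*100 - 38)*1 + 261) = 1/((1600 - 38)*1 + 261) = 1/(1562*1 + 261) = 1/(1562 + 261) = 1/1823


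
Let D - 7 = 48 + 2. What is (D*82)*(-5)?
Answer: -23370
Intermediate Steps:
D = 57 (D = 7 + (48 + 2) = 7 + 50 = 57)
(D*82)*(-5) = (57*82)*(-5) = 4674*(-5) = -23370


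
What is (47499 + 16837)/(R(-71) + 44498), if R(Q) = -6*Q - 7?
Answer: 64336/44917 ≈ 1.4323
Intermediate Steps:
R(Q) = -7 - 6*Q
(47499 + 16837)/(R(-71) + 44498) = (47499 + 16837)/((-7 - 6*(-71)) + 44498) = 64336/((-7 + 426) + 44498) = 64336/(419 + 44498) = 64336/44917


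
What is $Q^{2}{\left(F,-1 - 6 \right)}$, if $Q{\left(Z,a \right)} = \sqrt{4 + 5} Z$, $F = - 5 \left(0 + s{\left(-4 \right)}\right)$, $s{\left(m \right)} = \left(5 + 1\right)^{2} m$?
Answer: $4665600$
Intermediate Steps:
$s{\left(m \right)} = 36 m$ ($s{\left(m \right)} = 6^{2} m = 36 m$)
$F = 720$ ($F = - 5 \left(0 + 36 \left(-4\right)\right) = - 5 \left(0 - 144\right) = \left(-5\right) \left(-144\right) = 720$)
$Q{\left(Z,a \right)} = 3 Z$ ($Q{\left(Z,a \right)} = \sqrt{9} Z = 3 Z$)
$Q^{2}{\left(F,-1 - 6 \right)} = \left(3 \cdot 720\right)^{2} = 2160^{2} = 4665600$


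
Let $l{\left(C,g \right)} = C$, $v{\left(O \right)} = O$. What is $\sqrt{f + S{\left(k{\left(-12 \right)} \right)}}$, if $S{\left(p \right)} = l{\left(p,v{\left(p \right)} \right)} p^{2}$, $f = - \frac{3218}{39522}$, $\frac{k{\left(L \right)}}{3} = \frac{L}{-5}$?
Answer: $\frac{\sqrt{91075296231255}}{494025} \approx 19.318$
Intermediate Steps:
$k{\left(L \right)} = - \frac{3 L}{5}$ ($k{\left(L \right)} = 3 \frac{L}{-5} = 3 L \left(- \frac{1}{5}\right) = 3 \left(- \frac{L}{5}\right) = - \frac{3 L}{5}$)
$f = - \frac{1609}{19761}$ ($f = \left(-3218\right) \frac{1}{39522} = - \frac{1609}{19761} \approx -0.081423$)
$S{\left(p \right)} = p^{3}$ ($S{\left(p \right)} = p p^{2} = p^{3}$)
$\sqrt{f + S{\left(k{\left(-12 \right)} \right)}} = \sqrt{- \frac{1609}{19761} + \left(\left(- \frac{3}{5}\right) \left(-12\right)\right)^{3}} = \sqrt{- \frac{1609}{19761} + \left(\frac{36}{5}\right)^{3}} = \sqrt{- \frac{1609}{19761} + \frac{46656}{125}} = \sqrt{\frac{921768091}{2470125}} = \frac{\sqrt{91075296231255}}{494025}$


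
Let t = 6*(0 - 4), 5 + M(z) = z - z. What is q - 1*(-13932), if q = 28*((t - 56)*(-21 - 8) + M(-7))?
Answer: 78752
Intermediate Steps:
M(z) = -5 (M(z) = -5 + (z - z) = -5 + 0 = -5)
t = -24 (t = 6*(-4) = -24)
q = 64820 (q = 28*((-24 - 56)*(-21 - 8) - 5) = 28*(-80*(-29) - 5) = 28*(2320 - 5) = 28*2315 = 64820)
q - 1*(-13932) = 64820 - 1*(-13932) = 64820 + 13932 = 78752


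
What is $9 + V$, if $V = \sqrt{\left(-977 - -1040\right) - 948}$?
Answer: $9 + i \sqrt{885} \approx 9.0 + 29.749 i$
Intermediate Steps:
$V = i \sqrt{885}$ ($V = \sqrt{\left(-977 + 1040\right) - 948} = \sqrt{63 - 948} = \sqrt{-885} = i \sqrt{885} \approx 29.749 i$)
$9 + V = 9 + i \sqrt{885}$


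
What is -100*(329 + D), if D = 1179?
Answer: -150800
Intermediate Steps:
-100*(329 + D) = -100*(329 + 1179) = -100*1508 = -150800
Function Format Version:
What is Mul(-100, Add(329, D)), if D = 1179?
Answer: -150800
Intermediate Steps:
Mul(-100, Add(329, D)) = Mul(-100, Add(329, 1179)) = Mul(-100, 1508) = -150800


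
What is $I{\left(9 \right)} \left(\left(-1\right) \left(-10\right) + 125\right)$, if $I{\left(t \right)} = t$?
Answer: $1215$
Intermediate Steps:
$I{\left(9 \right)} \left(\left(-1\right) \left(-10\right) + 125\right) = 9 \left(\left(-1\right) \left(-10\right) + 125\right) = 9 \left(10 + 125\right) = 9 \cdot 135 = 1215$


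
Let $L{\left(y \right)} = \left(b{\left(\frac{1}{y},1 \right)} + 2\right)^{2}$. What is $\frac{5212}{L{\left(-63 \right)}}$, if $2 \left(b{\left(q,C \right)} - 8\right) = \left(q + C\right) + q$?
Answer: $\frac{82745712}{1745041} \approx 47.418$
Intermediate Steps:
$b{\left(q,C \right)} = 8 + q + \frac{C}{2}$ ($b{\left(q,C \right)} = 8 + \frac{\left(q + C\right) + q}{2} = 8 + \frac{\left(C + q\right) + q}{2} = 8 + \frac{C + 2 q}{2} = 8 + \left(q + \frac{C}{2}\right) = 8 + q + \frac{C}{2}$)
$L{\left(y \right)} = \left(\frac{21}{2} + \frac{1}{y}\right)^{2}$ ($L{\left(y \right)} = \left(\left(8 + \frac{1}{y} + \frac{1}{2} \cdot 1\right) + 2\right)^{2} = \left(\left(8 + \frac{1}{y} + \frac{1}{2}\right) + 2\right)^{2} = \left(\left(\frac{17}{2} + \frac{1}{y}\right) + 2\right)^{2} = \left(\frac{21}{2} + \frac{1}{y}\right)^{2}$)
$\frac{5212}{L{\left(-63 \right)}} = \frac{5212}{\frac{1}{4} \cdot \frac{1}{3969} \left(2 + 21 \left(-63\right)\right)^{2}} = \frac{5212}{\frac{1}{4} \cdot \frac{1}{3969} \left(2 - 1323\right)^{2}} = \frac{5212}{\frac{1}{4} \cdot \frac{1}{3969} \left(-1321\right)^{2}} = \frac{5212}{\frac{1}{4} \cdot \frac{1}{3969} \cdot 1745041} = \frac{5212}{\frac{1745041}{15876}} = 5212 \cdot \frac{15876}{1745041} = \frac{82745712}{1745041}$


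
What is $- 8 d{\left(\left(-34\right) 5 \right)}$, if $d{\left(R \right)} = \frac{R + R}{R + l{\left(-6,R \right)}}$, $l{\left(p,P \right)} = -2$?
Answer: $- \frac{680}{43} \approx -15.814$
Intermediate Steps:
$d{\left(R \right)} = \frac{2 R}{-2 + R}$ ($d{\left(R \right)} = \frac{R + R}{R - 2} = \frac{2 R}{-2 + R}$)
$- 8 d{\left(\left(-34\right) 5 \right)} = - 8 \frac{2 \left(\left(-34\right) 5\right)}{-2 - 170} = - 8 \cdot 2 \left(-170\right) \frac{1}{-2 - 170} = - 8 \cdot 2 \left(-170\right) \frac{1}{-172} = - 8 \cdot 2 \left(-170\right) \left(- \frac{1}{172}\right) = \left(-8\right) \frac{85}{43} = - \frac{680}{43}$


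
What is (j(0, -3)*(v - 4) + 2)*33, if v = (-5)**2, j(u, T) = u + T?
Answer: -2013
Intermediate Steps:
j(u, T) = T + u
v = 25
(j(0, -3)*(v - 4) + 2)*33 = ((-3 + 0)*(25 - 4) + 2)*33 = (-3*21 + 2)*33 = (-63 + 2)*33 = -61*33 = -2013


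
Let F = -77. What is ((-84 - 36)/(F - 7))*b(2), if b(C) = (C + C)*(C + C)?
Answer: 160/7 ≈ 22.857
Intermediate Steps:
b(C) = 4*C**2 (b(C) = (2*C)*(2*C) = 4*C**2)
((-84 - 36)/(F - 7))*b(2) = ((-84 - 36)/(-77 - 7))*(4*2**2) = (-120/(-84))*(4*4) = -120*(-1/84)*16 = (10/7)*16 = 160/7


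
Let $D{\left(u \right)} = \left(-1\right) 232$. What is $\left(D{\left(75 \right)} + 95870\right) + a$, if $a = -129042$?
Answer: $-33404$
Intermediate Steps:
$D{\left(u \right)} = -232$
$\left(D{\left(75 \right)} + 95870\right) + a = \left(-232 + 95870\right) - 129042 = 95638 - 129042 = -33404$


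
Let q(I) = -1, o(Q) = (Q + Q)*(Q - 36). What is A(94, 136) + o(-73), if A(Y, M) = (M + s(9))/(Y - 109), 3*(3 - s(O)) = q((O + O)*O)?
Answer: 715712/45 ≈ 15905.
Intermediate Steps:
o(Q) = 2*Q*(-36 + Q) (o(Q) = (2*Q)*(-36 + Q) = 2*Q*(-36 + Q))
s(O) = 10/3 (s(O) = 3 - ⅓*(-1) = 3 + ⅓ = 10/3)
A(Y, M) = (10/3 + M)/(-109 + Y) (A(Y, M) = (M + 10/3)/(Y - 109) = (10/3 + M)/(-109 + Y))
A(94, 136) + o(-73) = (10/3 + 136)/(-109 + 94) + 2*(-73)*(-36 - 73) = (418/3)/(-15) + 2*(-73)*(-109) = -1/15*418/3 + 15914 = -418/45 + 15914 = 715712/45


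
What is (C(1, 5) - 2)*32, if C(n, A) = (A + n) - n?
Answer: 96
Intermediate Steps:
C(n, A) = A
(C(1, 5) - 2)*32 = (5 - 2)*32 = 3*32 = 96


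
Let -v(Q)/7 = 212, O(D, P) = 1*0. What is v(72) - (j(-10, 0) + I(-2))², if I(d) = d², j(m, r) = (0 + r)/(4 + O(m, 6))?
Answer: -1500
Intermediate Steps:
O(D, P) = 0
v(Q) = -1484 (v(Q) = -7*212 = -1484)
j(m, r) = r/4 (j(m, r) = (0 + r)/(4 + 0) = r/4)
v(72) - (j(-10, 0) + I(-2))² = -1484 - ((¼)*0 + (-2)²)² = -1484 - (0 + 4)² = -1484 - 1*4² = -1484 - 1*16 = -1484 - 16 = -1500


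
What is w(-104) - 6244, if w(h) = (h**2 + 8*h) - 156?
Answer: 3584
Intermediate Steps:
w(h) = -156 + h**2 + 8*h
w(-104) - 6244 = (-156 + (-104)**2 + 8*(-104)) - 6244 = (-156 + 10816 - 832) - 6244 = 9828 - 6244 = 3584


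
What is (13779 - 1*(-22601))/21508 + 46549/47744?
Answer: 684525653/256719488 ≈ 2.6664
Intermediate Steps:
(13779 - 1*(-22601))/21508 + 46549/47744 = (13779 + 22601)*(1/21508) + 46549*(1/47744) = 36380*(1/21508) + 46549/47744 = 9095/5377 + 46549/47744 = 684525653/256719488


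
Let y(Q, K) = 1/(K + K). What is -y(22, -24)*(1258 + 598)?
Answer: 116/3 ≈ 38.667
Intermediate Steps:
y(Q, K) = 1/(2*K)
-y(22, -24)*(1258 + 598) = -(½)/(-24)*(1258 + 598) = -(½)*(-1/24)*1856 = -(-1)*1856/48 = -1*(-116/3) = 116/3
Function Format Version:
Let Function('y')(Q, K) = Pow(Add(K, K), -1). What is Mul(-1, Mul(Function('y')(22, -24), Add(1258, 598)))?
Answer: Rational(116, 3) ≈ 38.667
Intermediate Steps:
Function('y')(Q, K) = Mul(Rational(1, 2), Pow(K, -1)) (Function('y')(Q, K) = Pow(Mul(2, K), -1) = Mul(Rational(1, 2), Pow(K, -1)))
Mul(-1, Mul(Function('y')(22, -24), Add(1258, 598))) = Mul(-1, Mul(Mul(Rational(1, 2), Pow(-24, -1)), Add(1258, 598))) = Mul(-1, Mul(Mul(Rational(1, 2), Rational(-1, 24)), 1856)) = Mul(-1, Mul(Rational(-1, 48), 1856)) = Mul(-1, Rational(-116, 3)) = Rational(116, 3)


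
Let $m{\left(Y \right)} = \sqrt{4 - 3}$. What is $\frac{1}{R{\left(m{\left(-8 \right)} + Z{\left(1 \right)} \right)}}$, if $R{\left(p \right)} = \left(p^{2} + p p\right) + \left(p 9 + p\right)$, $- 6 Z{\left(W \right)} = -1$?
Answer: $\frac{18}{259} \approx 0.069498$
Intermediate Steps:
$Z{\left(W \right)} = \frac{1}{6}$ ($Z{\left(W \right)} = \left(- \frac{1}{6}\right) \left(-1\right) = \frac{1}{6}$)
$m{\left(Y \right)} = 1$ ($m{\left(Y \right)} = \sqrt{1} = 1$)
$R{\left(p \right)} = 2 p^{2} + 10 p$ ($R{\left(p \right)} = \left(p^{2} + p^{2}\right) + \left(9 p + p\right) = 2 p^{2} + 10 p$)
$\frac{1}{R{\left(m{\left(-8 \right)} + Z{\left(1 \right)} \right)}} = \frac{1}{2 \left(1 + \frac{1}{6}\right) \left(5 + \left(1 + \frac{1}{6}\right)\right)} = \frac{1}{2 \cdot \frac{7}{6} \left(5 + \frac{7}{6}\right)} = \frac{1}{2 \cdot \frac{7}{6} \cdot \frac{37}{6}} = \frac{1}{\frac{259}{18}} = \frac{18}{259}$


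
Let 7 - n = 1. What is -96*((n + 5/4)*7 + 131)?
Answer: -17448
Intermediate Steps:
n = 6 (n = 7 - 1*1 = 7 - 1 = 6)
-96*((n + 5/4)*7 + 131) = -96*((6 + 5/4)*7 + 131) = -96*((29/4)*7 + 131) = -96*(203/4 + 131) = -96*727/4 = -17448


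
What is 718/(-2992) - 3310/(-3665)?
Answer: 727205/1096568 ≈ 0.66316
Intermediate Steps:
718/(-2992) - 3310/(-3665) = 718*(-1/2992) - 3310*(-1/3665) = -359/1496 + 662/733 = 727205/1096568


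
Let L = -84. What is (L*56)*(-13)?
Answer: 61152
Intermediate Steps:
(L*56)*(-13) = -84*56*(-13) = -4704*(-13) = 61152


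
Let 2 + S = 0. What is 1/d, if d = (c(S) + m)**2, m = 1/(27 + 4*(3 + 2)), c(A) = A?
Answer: 2209/8649 ≈ 0.25541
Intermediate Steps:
S = -2 (S = -2 + 0 = -2)
m = 1/47 (m = 1/(27 + 4*5) = 1/(27 + 20) = 1/47 ≈ 0.021277)
d = 8649/2209 (d = (-2 + 1/47)**2 = (-93/47)**2 = 8649/2209 ≈ 3.9153)
1/d = 1/(8649/2209) = 2209/8649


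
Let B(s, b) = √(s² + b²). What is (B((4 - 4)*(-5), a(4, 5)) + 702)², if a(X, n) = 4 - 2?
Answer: 495616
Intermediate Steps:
a(X, n) = 2
B(s, b) = √(b² + s²)
(B((4 - 4)*(-5), a(4, 5)) + 702)² = (√(2² + ((4 - 4)*(-5))²) + 702)² = (√(4 + (0*(-5))²) + 702)² = (√(4 + 0²) + 702)² = (√(4 + 0) + 702)² = (√4 + 702)² = (2 + 702)² = 704² = 495616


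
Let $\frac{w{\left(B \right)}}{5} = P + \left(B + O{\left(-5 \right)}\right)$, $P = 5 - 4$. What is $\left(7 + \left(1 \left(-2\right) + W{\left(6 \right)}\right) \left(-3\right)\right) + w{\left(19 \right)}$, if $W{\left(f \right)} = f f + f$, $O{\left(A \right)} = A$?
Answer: $-38$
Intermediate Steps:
$P = 1$ ($P = 5 - 4 = 1$)
$W{\left(f \right)} = f + f^{2}$ ($W{\left(f \right)} = f^{2} + f = f + f^{2}$)
$w{\left(B \right)} = -20 + 5 B$ ($w{\left(B \right)} = 5 \left(1 + \left(B - 5\right)\right) = 5 \left(1 + \left(-5 + B\right)\right) = 5 \left(-4 + B\right) = -20 + 5 B$)
$\left(7 + \left(1 \left(-2\right) + W{\left(6 \right)}\right) \left(-3\right)\right) + w{\left(19 \right)} = \left(7 + \left(1 \left(-2\right) + 6 \left(1 + 6\right)\right) \left(-3\right)\right) + \left(-20 + 5 \cdot 19\right) = \left(7 + \left(-2 + 6 \cdot 7\right) \left(-3\right)\right) + \left(-20 + 95\right) = \left(7 + \left(-2 + 42\right) \left(-3\right)\right) + 75 = \left(7 + 40 \left(-3\right)\right) + 75 = \left(7 - 120\right) + 75 = -113 + 75 = -38$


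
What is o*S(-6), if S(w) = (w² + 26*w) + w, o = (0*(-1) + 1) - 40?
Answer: 4914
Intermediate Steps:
o = -39 (o = (0 + 1) - 40 = 1 - 40 = -39)
S(w) = w² + 27*w
o*S(-6) = -(-234)*(27 - 6) = -(-234)*21 = -39*(-126) = 4914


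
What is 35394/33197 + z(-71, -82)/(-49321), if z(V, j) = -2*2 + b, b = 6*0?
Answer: 1745800262/1637309237 ≈ 1.0663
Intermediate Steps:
b = 0
z(V, j) = -4 (z(V, j) = -2*2 + 0 = -4 + 0 = -4)
35394/33197 + z(-71, -82)/(-49321) = 35394/33197 - 4/(-49321) = 35394*(1/33197) - 4*(-1/49321) = 35394/33197 + 4/49321 = 1745800262/1637309237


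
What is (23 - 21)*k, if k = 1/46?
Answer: 1/23 ≈ 0.043478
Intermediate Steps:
k = 1/46 ≈ 0.021739
(23 - 21)*k = (23 - 21)*(1/46) = 2*(1/46) = 1/23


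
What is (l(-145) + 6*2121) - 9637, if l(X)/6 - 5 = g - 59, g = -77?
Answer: 2303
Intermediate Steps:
l(X) = -786 (l(X) = 30 + 6*(-77 - 59) = 30 + 6*(-136) = 30 - 816 = -786)
(l(-145) + 6*2121) - 9637 = (-786 + 6*2121) - 9637 = (-786 + 12726) - 9637 = 11940 - 9637 = 2303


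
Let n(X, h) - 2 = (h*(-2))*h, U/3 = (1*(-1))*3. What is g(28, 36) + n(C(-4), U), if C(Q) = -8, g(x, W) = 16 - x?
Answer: -172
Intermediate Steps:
U = -9 (U = 3*((1*(-1))*3) = 3*(-1*3) = 3*(-3) = -9)
n(X, h) = 2 - 2*h² (n(X, h) = 2 + (h*(-2))*h = 2 + (-2*h)*h = 2 - 2*h²)
g(28, 36) + n(C(-4), U) = (16 - 1*28) + (2 - 2*(-9)²) = (16 - 28) + (2 - 2*81) = -12 + (2 - 162) = -12 - 160 = -172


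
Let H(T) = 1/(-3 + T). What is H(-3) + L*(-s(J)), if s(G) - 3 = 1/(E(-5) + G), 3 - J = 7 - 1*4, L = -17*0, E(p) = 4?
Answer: -⅙ ≈ -0.16667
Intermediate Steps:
L = 0
J = 0 (J = 3 - (7 - 1*4) = 3 - (7 - 4) = 3 - 1*3 = 3 - 3 = 0)
s(G) = 3 + 1/(4 + G)
H(-3) + L*(-s(J)) = 1/(-3 - 3) + 0*(-(13 + 3*0)/(4 + 0)) = 1/(-6) + 0*(-(13 + 0)/4) = -⅙ + 0*(-13/4) = -⅙ + 0 = -⅙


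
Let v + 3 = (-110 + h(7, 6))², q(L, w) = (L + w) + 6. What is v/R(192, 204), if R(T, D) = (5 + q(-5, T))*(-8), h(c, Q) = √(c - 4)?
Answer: -275/36 + 5*√3/36 ≈ -7.3983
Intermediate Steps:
q(L, w) = 6 + L + w
h(c, Q) = √(-4 + c)
v = -3 + (-110 + √3)² (v = -3 + (-110 + √(-4 + 7))² = -3 + (-110 + √3)² ≈ 11719.)
R(T, D) = -48 - 8*T (R(T, D) = (5 + (6 - 5 + T))*(-8) = (5 + (1 + T))*(-8) = (6 + T)*(-8) = -48 - 8*T)
v/R(192, 204) = (12100 - 220*√3)/(-48 - 8*192) = (12100 - 220*√3)/(-48 - 1536) = (12100 - 220*√3)/(-1584) = (12100 - 220*√3)*(-1/1584) = -275/36 + 5*√3/36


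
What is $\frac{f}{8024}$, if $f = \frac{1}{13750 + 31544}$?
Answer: $\frac{1}{363439056} \approx 2.7515 \cdot 10^{-9}$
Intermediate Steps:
$f = \frac{1}{45294} \approx 2.2078 \cdot 10^{-5}$
$\frac{f}{8024} = \frac{1}{45294 \cdot 8024} = \frac{1}{45294} \cdot \frac{1}{8024} = \frac{1}{363439056}$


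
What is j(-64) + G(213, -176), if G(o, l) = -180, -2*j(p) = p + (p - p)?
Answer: -148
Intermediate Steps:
j(p) = -p/2 (j(p) = -(p + (p - p))/2 = -(p + 0)/2 = -p/2)
j(-64) + G(213, -176) = -½*(-64) - 180 = 32 - 180 = -148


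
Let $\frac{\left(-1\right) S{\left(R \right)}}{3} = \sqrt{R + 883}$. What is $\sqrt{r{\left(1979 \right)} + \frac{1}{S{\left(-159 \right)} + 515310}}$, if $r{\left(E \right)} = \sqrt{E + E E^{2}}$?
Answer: $\frac{\sqrt{6} \sqrt{1 + 6 \sqrt{7750638718} \left(85885 - \sqrt{181}\right)}}{6 \sqrt{85885 - \sqrt{181}}} \approx 296.71$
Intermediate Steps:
$S{\left(R \right)} = - 3 \sqrt{883 + R}$ ($S{\left(R \right)} = - 3 \sqrt{R + 883} = - 3 \sqrt{883 + R}$)
$r{\left(E \right)} = \sqrt{E + E^{3}}$
$\sqrt{r{\left(1979 \right)} + \frac{1}{S{\left(-159 \right)} + 515310}} = \sqrt{\sqrt{1979 + 1979^{3}} + \frac{1}{- 3 \sqrt{883 - 159} + 515310}} = \sqrt{\sqrt{1979 + 7750636739} + \frac{1}{- 3 \sqrt{724} + 515310}} = \sqrt{\sqrt{7750638718} + \frac{1}{- 3 \cdot 2 \sqrt{181} + 515310}} = \sqrt{\sqrt{7750638718} + \frac{1}{- 6 \sqrt{181} + 515310}} = \sqrt{\sqrt{7750638718} + \frac{1}{515310 - 6 \sqrt{181}}}$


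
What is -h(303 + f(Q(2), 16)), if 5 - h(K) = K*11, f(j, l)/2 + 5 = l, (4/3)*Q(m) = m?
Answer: 3570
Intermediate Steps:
Q(m) = 3*m/4
f(j, l) = -10 + 2*l
h(K) = 5 - 11*K (h(K) = 5 - K*11 = 5 - 11*K)
-h(303 + f(Q(2), 16)) = -(5 - 11*(303 + (-10 + 2*16))) = -(5 - 11*(303 + (-10 + 32))) = -(5 - 11*(303 + 22)) = -(5 - 11*325) = -(5 - 3575) = -1*(-3570) = 3570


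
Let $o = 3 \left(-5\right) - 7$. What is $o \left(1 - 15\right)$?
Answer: $308$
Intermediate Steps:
$o = -22$ ($o = -15 - 7 = -22$)
$o \left(1 - 15\right) = - 22 \left(1 - 15\right) = \left(-22\right) \left(-14\right) = 308$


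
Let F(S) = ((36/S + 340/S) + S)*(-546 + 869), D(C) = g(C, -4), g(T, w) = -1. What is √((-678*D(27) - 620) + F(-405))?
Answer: 29*I*√315565/45 ≈ 362.02*I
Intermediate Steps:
D(C) = -1
F(S) = 323*S + 121448/S (F(S) = (376/S + S)*323 = (S + 376/S)*323 = 323*S + 121448/S)
√((-678*D(27) - 620) + F(-405)) = √((-678*(-1) - 620) + (323*(-405) + 121448/(-405))) = √((678 - 620) + (-130815 + 121448*(-1/405))) = √(58 + (-130815 - 121448/405)) = √(58 - 53101523/405) = √(-53078033/405) = 29*I*√315565/45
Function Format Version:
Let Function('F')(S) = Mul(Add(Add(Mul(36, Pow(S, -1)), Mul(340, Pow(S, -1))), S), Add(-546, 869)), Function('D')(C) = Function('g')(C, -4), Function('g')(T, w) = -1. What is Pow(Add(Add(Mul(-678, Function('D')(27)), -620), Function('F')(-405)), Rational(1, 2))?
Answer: Mul(Rational(29, 45), I, Pow(315565, Rational(1, 2))) ≈ Mul(362.02, I)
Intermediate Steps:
Function('D')(C) = -1
Function('F')(S) = Add(Mul(323, S), Mul(121448, Pow(S, -1))) (Function('F')(S) = Mul(Add(Mul(376, Pow(S, -1)), S), 323) = Mul(Add(S, Mul(376, Pow(S, -1))), 323) = Add(Mul(323, S), Mul(121448, Pow(S, -1))))
Pow(Add(Add(Mul(-678, Function('D')(27)), -620), Function('F')(-405)), Rational(1, 2)) = Pow(Add(Add(Mul(-678, -1), -620), Add(Mul(323, -405), Mul(121448, Pow(-405, -1)))), Rational(1, 2)) = Pow(Add(Add(678, -620), Add(-130815, Mul(121448, Rational(-1, 405)))), Rational(1, 2)) = Pow(Add(58, Add(-130815, Rational(-121448, 405))), Rational(1, 2)) = Pow(Add(58, Rational(-53101523, 405)), Rational(1, 2)) = Pow(Rational(-53078033, 405), Rational(1, 2)) = Mul(Rational(29, 45), I, Pow(315565, Rational(1, 2)))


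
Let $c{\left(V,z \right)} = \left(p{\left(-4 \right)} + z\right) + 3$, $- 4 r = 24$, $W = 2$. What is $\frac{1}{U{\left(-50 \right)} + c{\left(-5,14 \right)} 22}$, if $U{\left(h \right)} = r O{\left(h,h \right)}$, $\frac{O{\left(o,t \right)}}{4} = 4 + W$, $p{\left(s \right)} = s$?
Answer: $\frac{1}{142} \approx 0.0070423$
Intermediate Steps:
$r = -6$ ($r = \left(- \frac{1}{4}\right) 24 = -6$)
$O{\left(o,t \right)} = 24$ ($O{\left(o,t \right)} = 4 \left(4 + 2\right) = 4 \cdot 6 = 24$)
$c{\left(V,z \right)} = -1 + z$ ($c{\left(V,z \right)} = \left(-4 + z\right) + 3 = -1 + z$)
$U{\left(h \right)} = -144$ ($U{\left(h \right)} = \left(-6\right) 24 = -144$)
$\frac{1}{U{\left(-50 \right)} + c{\left(-5,14 \right)} 22} = \frac{1}{-144 + \left(-1 + 14\right) 22} = \frac{1}{-144 + 13 \cdot 22} = \frac{1}{-144 + 286} = \frac{1}{142}$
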